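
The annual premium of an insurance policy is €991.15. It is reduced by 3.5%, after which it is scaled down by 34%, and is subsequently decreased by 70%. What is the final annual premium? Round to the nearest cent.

Apply the 3.5% decrease: €991.15 × 0.965 = €956.45975.
Apply the 34% decrease: €956.45975 × 0.66 = €631.263435.
Apply the 70% decrease: €631.263435 × 0.3 = €189.3790305 ≈ €189.38.

€189.38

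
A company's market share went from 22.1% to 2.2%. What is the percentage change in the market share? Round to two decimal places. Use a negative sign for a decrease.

-90.05%

The change is 2.2 − 22.1 = -19.9 percentage points.
Relative to the original 22.1%, that is -19.9 ÷ 22.1 ≈ -90.05%.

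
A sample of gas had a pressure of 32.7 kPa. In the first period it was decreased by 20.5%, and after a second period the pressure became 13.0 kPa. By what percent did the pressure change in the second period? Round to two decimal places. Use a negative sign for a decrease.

-49.99%

After the first period: 32.7 × 0.795 = 25.9965.
Second-period multiplier: 13.0 ÷ 25.9965 ≈ 0.500067.
That is a change of -49.99%.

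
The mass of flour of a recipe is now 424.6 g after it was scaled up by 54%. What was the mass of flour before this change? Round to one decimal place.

275.7 g

The overall multiplier applied was 1.54.
So the original mass of flour was 424.6 ÷ 1.54 ≈ 275.7 g.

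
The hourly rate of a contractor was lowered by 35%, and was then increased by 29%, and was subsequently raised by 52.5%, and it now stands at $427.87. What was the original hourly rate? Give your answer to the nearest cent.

$334.61

The overall multiplier applied was 0.65 × 1.29 × 1.525 = 1.2787125.
So the original hourly rate was $427.87 ÷ 1.2787125 ≈ $334.61.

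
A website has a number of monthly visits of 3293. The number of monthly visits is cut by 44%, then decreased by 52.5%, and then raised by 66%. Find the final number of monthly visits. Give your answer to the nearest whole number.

1454

Each change multiplies by a factor: 0.56 × 0.475 × 1.66 = 0.44156.
3293 × 0.44156 = 1454.05708 ≈ 1454.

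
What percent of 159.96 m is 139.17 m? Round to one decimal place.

139.17 m ÷ 159.96 m ≈ 87.0%.

87.0%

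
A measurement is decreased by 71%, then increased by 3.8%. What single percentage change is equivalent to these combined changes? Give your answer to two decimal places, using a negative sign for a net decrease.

-69.90%

The combined multiplier is 0.29 × 1.038 = 0.30102.
That corresponds to a decrease of 69.90%.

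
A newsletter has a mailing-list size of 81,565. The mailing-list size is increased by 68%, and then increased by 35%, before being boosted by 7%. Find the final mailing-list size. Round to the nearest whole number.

Each change multiplies by a factor: 1.68 × 1.35 × 1.07 = 2.42676.
81,565 × 2.42676 = 197938.6794 ≈ 197,939.

197,939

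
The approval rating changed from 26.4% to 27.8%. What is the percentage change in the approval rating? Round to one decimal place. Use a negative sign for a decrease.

5.3%

The change is 27.8 − 26.4 = 1.4 percentage points.
Relative to the original 26.4%, that is 1.4 ÷ 26.4 ≈ 5.3%.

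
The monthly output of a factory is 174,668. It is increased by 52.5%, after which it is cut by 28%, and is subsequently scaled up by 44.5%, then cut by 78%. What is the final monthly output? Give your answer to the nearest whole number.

Each change multiplies by a factor: 1.525 × 0.72 × 1.445 × 0.22 = 0.3490542.
174,668 × 0.3490542 = 60968.5990056 ≈ 60,969.

60,969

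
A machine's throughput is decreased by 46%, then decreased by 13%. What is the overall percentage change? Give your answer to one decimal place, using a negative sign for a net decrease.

-53.0%

A 46% decrease multiplies by 0.54.
Then a 13% decrease: 0.54 × 0.87 = 0.4698.
Overall factor 0.4698, i.e. -53.0%.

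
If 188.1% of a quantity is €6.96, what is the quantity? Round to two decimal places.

€6.96 ÷ 1.881 ≈ €3.70.

€3.70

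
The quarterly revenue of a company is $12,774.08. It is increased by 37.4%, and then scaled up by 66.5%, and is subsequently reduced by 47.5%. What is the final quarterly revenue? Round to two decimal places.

$15,342.28

Apply the 37.4% increase: $12,774.08 × 1.374 = $17551.58592.
Apply the 66.5% increase: $17551.58592 × 1.665 = $29223.3905568.
Apply the 47.5% decrease: $29223.3905568 × 0.525 = $15342.28004232 ≈ $15,342.28.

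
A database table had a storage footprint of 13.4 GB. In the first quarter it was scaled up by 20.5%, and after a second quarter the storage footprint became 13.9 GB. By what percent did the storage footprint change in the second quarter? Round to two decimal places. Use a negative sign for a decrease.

-13.92%

After the first quarter: 13.4 × 1.205 = 16.147.
Second-quarter multiplier: 13.9 ÷ 16.147 ≈ 0.860841.
That is a change of -13.92%.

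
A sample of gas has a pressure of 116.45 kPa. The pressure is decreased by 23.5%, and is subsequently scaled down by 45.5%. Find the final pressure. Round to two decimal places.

Each change multiplies by a factor: 0.765 × 0.545 = 0.416925.
116.45 × 0.416925 = 48.55091625 ≈ 48.55.

48.55 kPa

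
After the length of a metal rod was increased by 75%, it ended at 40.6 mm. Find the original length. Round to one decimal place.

23.2 mm

The overall multiplier applied was 1.75.
So the original length was 40.6 ÷ 1.75 = 23.2 mm.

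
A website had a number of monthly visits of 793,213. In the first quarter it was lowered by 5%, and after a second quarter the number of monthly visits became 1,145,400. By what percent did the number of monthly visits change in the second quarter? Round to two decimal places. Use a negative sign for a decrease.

52.00%

After the first quarter: 793,213 × 0.95 = 753552.35.
Second-quarter multiplier: 1,145,400 ÷ 753552.35 ≈ 1.520001.
That is a change of 52.00%.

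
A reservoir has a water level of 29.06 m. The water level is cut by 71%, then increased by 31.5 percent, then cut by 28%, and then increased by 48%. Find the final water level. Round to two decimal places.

Apply the 71% decrease: 29.06 × 0.29 = 8.4274.
After the 31.5% increase: 8.4274 × 1.315 = 11.082031.
Apply the 28% decrease: 11.082031 × 0.72 = 7.97906232.
Apply the 48% increase: 7.97906232 × 1.48 = 11.8090122336 ≈ 11.81.

11.81 m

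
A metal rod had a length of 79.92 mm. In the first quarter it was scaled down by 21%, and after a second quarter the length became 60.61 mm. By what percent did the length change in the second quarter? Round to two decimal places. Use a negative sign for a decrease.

After the first quarter: 79.92 × 0.79 = 63.1368.
Second-quarter multiplier: 60.61 ÷ 63.1368 ≈ 0.959979.
That is a change of -4.00%.

-4.00%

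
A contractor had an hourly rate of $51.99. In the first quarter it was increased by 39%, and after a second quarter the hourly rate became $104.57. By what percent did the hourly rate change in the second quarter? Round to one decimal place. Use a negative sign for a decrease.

44.7%

After the first quarter: $51.99 × 1.39 = $72.2661.
Second-quarter multiplier: $104.57 ÷ $72.2661 ≈ 1.44701.
That is a change of 44.7%.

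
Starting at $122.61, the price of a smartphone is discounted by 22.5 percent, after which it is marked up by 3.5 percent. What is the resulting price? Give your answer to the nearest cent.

$98.35

Each change multiplies by a factor: 0.775 × 1.035 = 0.802125.
$122.61 × 0.802125 = $98.34854625 ≈ $98.35.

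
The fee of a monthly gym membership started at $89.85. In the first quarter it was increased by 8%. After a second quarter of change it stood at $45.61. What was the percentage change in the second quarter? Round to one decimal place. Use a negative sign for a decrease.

-53.0%

After the first quarter: $89.85 × 1.08 = $97.038.
Second-quarter multiplier: $45.61 ÷ $97.038 ≈ 0.47002.
That is a change of -53.0%.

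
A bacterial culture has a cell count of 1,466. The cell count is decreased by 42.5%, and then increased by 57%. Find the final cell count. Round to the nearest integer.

Each change multiplies by a factor: 0.575 × 1.57 = 0.90275.
1,466 × 0.90275 = 1323.4315 ≈ 1,323.

1,323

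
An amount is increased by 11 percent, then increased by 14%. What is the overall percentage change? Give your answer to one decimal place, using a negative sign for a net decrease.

26.5%

An 11% increase multiplies by 1.11.
Then a 14% increase: 1.11 × 1.14 = 1.2654.
Overall factor 1.2654, i.e. 26.5%.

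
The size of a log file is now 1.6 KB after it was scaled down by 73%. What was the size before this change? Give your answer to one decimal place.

The overall multiplier applied was 0.27.
So the original size was 1.6 ÷ 0.27 ≈ 5.9 KB.

5.9 KB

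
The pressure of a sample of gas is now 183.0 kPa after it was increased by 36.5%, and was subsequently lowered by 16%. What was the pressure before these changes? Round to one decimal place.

Undoing the 16% decrease: 183.0 ÷ 0.84 ≈ 217.857143.
Undoing the 36.5% increase: 217.857143 ÷ 1.365 ≈ 159.6 kPa.

159.6 kPa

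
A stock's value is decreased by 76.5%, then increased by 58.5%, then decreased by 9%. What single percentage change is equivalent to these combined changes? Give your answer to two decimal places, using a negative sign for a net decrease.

-66.10%

The combined multiplier is 0.235 × 1.585 × 0.91 = 0.33895225.
That corresponds to a decrease of 66.10%.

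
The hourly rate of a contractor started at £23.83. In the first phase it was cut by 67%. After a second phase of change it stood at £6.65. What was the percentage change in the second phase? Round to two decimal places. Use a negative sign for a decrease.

After the first phase: £23.83 × 0.33 = £7.8639.
Second-phase multiplier: £6.65 ÷ £7.8639 ≈ 0.845636.
That is a change of -15.44%.

-15.44%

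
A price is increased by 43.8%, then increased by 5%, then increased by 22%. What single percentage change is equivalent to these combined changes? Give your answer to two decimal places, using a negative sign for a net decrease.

A 43.8% increase multiplies by 1.438.
Then a 5% increase: 1.438 × 1.05 = 1.5099.
Then a 22% increase: 1.5099 × 1.22 = 1.842078.
Overall factor 1.842078, i.e. 84.21%.

84.21%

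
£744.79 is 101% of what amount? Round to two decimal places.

£737.42

£744.79 ÷ 1.01 ≈ £737.42.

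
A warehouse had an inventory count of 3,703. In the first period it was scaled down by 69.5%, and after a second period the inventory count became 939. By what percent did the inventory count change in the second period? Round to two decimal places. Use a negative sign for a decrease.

After the first period: 3,703 × 0.305 = 1129.415.
Second-period multiplier: 939 ÷ 1129.415 ≈ 0.831404.
That is a change of -16.86%.

-16.86%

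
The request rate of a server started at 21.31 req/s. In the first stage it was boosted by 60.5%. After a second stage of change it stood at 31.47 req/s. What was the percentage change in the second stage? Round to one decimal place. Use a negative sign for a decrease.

After the first stage: 21.31 × 1.605 = 34.20255.
Second-stage multiplier: 31.47 ÷ 34.20255 ≈ 0.92011.
That is a change of -8.0%.

-8.0%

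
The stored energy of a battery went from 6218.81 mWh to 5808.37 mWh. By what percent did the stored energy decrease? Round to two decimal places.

6.60%

Change: 5808.37 − 6218.81 = -410.44.
Relative to the original: -410.44 ÷ 6218.81 ≈ -6.60%.
So the stored energy decreased by 6.60%.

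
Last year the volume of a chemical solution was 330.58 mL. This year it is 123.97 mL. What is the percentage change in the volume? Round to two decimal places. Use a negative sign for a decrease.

-62.50%

Change: 123.97 − 330.58 = -206.61.
Relative to the original: -206.61 ÷ 330.58 ≈ -62.50%.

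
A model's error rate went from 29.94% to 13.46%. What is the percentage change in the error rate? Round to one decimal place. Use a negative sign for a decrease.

-55.0%

The change is 13.46 − 29.94 = -16.48 percentage points.
Relative to the original 29.94%, that is -16.48 ÷ 29.94 ≈ -55.0%.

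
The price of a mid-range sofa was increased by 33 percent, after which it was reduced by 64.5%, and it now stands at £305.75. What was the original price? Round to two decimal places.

The overall multiplier applied was 1.33 × 0.355 = 0.47215.
So the original price was £305.75 ÷ 0.47215 ≈ £647.57.

£647.57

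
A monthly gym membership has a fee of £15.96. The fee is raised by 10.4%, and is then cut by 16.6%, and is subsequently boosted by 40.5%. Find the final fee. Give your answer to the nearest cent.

£20.65

Each change multiplies by a factor: 1.104 × 0.834 × 1.405 = 1.29363408.
£15.96 × 1.29363408 = £20.6463999168 ≈ £20.65.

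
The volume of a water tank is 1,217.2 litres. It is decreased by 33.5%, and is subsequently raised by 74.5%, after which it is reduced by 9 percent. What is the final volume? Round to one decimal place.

After the 33.5% decrease: 1,217.2 × 0.665 = 809.438.
74.5% increase: 809.438 × 1.745 = 1412.46931.
After the 9% decrease: 1412.46931 × 0.91 = 1285.3470721 ≈ 1,285.3.

1,285.3 litres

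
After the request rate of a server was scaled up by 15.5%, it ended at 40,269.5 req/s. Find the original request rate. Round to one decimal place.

The overall multiplier applied was 1.155.
So the original request rate was 40,269.5 ÷ 1.155 ≈ 34,865.4 req/s.

34,865.4 req/s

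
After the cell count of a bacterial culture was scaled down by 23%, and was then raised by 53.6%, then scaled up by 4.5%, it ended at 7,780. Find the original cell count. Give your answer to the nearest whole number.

6,295

Undoing the 4.5% increase: 7,780 ÷ 1.045 ≈ 7444.976077.
Undoing the 53.6% increase: 7444.976077 ÷ 1.536 ≈ 4846.989633.
Undoing the 23% decrease: 4846.989633 ÷ 0.77 ≈ 6,295.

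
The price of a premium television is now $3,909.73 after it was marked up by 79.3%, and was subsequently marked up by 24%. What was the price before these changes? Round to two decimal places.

The overall multiplier applied was 1.793 × 1.24 = 2.22332.
So the original price was $3,909.73 ÷ 2.22332 ≈ $1,758.51.

$1,758.51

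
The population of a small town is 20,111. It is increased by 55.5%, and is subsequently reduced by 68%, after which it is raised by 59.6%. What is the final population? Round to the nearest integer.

After the 55.5% increase: 20,111 × 1.555 = 31272.605.
Apply the 68% decrease: 31272.605 × 0.32 = 10007.2336.
Apply the 59.6% increase: 10007.2336 × 1.596 = 15971.5448256 ≈ 15,972.

15,972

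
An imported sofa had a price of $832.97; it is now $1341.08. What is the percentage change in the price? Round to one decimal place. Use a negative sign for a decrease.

61.0%

Change: $1341.08 − $832.97 = $508.11.
Relative to the original: $508.11 ÷ $832.97 ≈ 61.0%.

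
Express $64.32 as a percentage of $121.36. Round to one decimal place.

$64.32 ÷ $121.36 ≈ 53.0%.

53.0%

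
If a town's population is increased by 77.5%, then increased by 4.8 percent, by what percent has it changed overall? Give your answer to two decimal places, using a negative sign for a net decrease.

A 77.5% increase multiplies by 1.775.
Then a 4.8% increase: 1.775 × 1.048 = 1.8602.
Overall factor 1.8602, i.e. 86.02%.

86.02%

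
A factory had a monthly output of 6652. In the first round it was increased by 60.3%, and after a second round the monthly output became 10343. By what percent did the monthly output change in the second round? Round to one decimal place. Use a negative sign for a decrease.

After the first round: 6652 × 1.603 = 10663.156.
Second-round multiplier: 10343 ÷ 10663.156 ≈ 0.96998.
That is a change of -3.0%.

-3.0%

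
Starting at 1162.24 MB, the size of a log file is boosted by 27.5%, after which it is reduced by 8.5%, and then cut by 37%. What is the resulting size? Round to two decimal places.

854.22 MB

Apply the 27.5% increase: 1162.24 × 1.275 = 1481.856.
Apply the 8.5% decrease: 1481.856 × 0.915 = 1355.89824.
After the 37% decrease: 1355.89824 × 0.63 = 854.2158912 ≈ 854.22.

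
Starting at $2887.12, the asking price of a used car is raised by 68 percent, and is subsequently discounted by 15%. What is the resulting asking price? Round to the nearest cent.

$4122.81

Each change multiplies by a factor: 1.68 × 0.85 = 1.428.
$2887.12 × 1.428 = $4122.80736 ≈ $4122.81.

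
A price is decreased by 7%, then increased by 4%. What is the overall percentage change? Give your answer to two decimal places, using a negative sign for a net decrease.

-3.28%

A 7% decrease multiplies by 0.93.
Then a 4% increase: 0.93 × 1.04 = 0.9672.
Overall factor 0.9672, i.e. -3.28%.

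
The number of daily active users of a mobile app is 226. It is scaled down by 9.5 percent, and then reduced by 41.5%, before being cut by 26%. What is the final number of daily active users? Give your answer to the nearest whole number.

89

Each change multiplies by a factor: 0.905 × 0.585 × 0.74 = 0.3917745.
226 × 0.3917745 = 88.541037 ≈ 89.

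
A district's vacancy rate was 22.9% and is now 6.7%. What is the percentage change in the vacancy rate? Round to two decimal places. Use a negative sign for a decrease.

-70.74%

The change is 6.7 − 22.9 = -16.2 percentage points.
Relative to the original 22.9%, that is -16.2 ÷ 22.9 ≈ -70.74%.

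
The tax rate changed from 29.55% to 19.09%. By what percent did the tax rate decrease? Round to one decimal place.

35.4%

The change is 19.09 − 29.55 = -10.46 percentage points.
Relative to the original 29.55%, that is -10.46 ÷ 29.55 ≈ -35.4%.
So the tax rate fell by 35.4%.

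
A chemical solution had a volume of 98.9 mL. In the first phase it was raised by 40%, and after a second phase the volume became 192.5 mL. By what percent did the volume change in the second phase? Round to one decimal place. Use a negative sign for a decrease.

39.0%

After the first phase: 98.9 × 1.4 = 138.46.
Second-phase multiplier: 192.5 ÷ 138.46 ≈ 1.39029.
That is a change of 39.0%.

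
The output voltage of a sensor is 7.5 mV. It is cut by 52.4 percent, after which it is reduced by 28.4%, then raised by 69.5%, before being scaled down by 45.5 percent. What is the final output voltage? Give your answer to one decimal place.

Each change multiplies by a factor: 0.476 × 0.716 × 1.695 × 0.545 = 0.3148373004.
7.5 × 0.3148373004 = 2.361279753 ≈ 2.4.

2.4 mV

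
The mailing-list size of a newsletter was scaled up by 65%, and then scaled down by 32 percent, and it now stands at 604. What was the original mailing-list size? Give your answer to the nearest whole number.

Undoing the 32% decrease: 604 ÷ 0.68 ≈ 888.235294.
Undoing the 65% increase: 888.235294 ÷ 1.65 ≈ 538.

538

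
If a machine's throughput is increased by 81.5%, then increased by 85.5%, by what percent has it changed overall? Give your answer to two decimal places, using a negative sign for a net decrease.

An 81.5% increase multiplies by 1.815.
Then an 85.5% increase: 1.815 × 1.855 = 3.366825.
Overall factor 3.366825, i.e. 236.68%.

236.68%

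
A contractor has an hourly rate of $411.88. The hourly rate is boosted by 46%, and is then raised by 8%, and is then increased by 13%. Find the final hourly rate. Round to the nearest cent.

$733.88

Each change multiplies by a factor: 1.46 × 1.08 × 1.13 = 1.781784.
$411.88 × 1.781784 = $733.88119392 ≈ $733.88.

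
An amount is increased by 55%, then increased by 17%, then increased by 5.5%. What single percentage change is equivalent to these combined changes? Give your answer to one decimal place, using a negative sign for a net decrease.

91.3%

The combined multiplier is 1.55 × 1.17 × 1.055 = 1.9132425.
That corresponds to an increase of 91.3%.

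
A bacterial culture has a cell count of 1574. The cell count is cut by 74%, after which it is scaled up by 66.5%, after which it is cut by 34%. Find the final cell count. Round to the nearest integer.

450

Apply the 74% decrease: 1574 × 0.26 = 409.24.
66.5% increase: 409.24 × 1.665 = 681.3846.
After the 34% decrease: 681.3846 × 0.66 = 449.713836 ≈ 450.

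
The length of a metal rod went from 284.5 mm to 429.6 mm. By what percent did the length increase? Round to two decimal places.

51.00%

Change: 429.6 − 284.5 = 145.1.
Relative to the original: 145.1 ÷ 284.5 ≈ 51.00%.
So the length increased by 51.00%.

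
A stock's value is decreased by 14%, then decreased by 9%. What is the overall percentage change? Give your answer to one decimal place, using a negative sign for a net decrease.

A 14% decrease multiplies by 0.86.
Then a 9% decrease: 0.86 × 0.91 = 0.7826.
Overall factor 0.7826, i.e. -21.7%.

-21.7%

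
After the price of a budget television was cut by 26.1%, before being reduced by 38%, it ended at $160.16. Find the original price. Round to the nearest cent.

$349.56

Undoing the 38% decrease: $160.16 ÷ 0.62 ≈ $258.322581.
Undoing the 26.1% decrease: $258.322581 ÷ 0.739 ≈ $349.56.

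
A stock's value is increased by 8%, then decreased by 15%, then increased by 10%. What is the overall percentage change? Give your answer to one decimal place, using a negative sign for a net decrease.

The combined multiplier is 1.08 × 0.85 × 1.1 = 1.0098.
That corresponds to an increase of 1.0%.

1.0%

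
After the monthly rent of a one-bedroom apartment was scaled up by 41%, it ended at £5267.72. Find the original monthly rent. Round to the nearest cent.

£3735.97

The overall multiplier applied was 1.41.
So the original monthly rent was £5267.72 ÷ 1.41 ≈ £3735.97.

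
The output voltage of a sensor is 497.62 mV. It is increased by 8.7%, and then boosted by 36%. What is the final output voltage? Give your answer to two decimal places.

735.64 mV

Each change multiplies by a factor: 1.087 × 1.36 = 1.47832.
497.62 × 1.47832 = 735.6415984 ≈ 735.64.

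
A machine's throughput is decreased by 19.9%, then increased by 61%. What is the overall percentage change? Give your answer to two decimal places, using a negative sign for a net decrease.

A 19.9% decrease multiplies by 0.801.
Then a 61% increase: 0.801 × 1.61 = 1.28961.
Overall factor 1.28961, i.e. 28.96%.

28.96%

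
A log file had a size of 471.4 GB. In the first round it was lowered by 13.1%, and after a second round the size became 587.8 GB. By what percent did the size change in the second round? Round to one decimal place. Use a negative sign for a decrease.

43.5%

After the first round: 471.4 × 0.869 = 409.6466.
Second-round multiplier: 587.8 ÷ 409.6466 ≈ 1.4349.
That is a change of 43.5%.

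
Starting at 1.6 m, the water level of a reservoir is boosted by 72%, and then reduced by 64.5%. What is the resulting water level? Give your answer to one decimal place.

Each change multiplies by a factor: 1.72 × 0.355 = 0.6106.
1.6 × 0.6106 = 0.97696 ≈ 1.0.

1.0 m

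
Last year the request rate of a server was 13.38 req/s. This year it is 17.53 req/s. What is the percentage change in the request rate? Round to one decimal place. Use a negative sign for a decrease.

31.0%

Change: 17.53 − 13.38 = 4.15.
Relative to the original: 4.15 ÷ 13.38 ≈ 31.0%.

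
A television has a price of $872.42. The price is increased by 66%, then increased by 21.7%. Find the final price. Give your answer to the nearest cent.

$1762.48

After the 66% increase: $872.42 × 1.66 = $1448.2172.
21.7% increase: $1448.2172 × 1.217 = $1762.4803324 ≈ $1762.48.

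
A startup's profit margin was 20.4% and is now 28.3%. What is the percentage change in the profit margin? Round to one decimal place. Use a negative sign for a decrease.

The change is 28.3 − 20.4 = 7.9 percentage points.
Relative to the original 20.4%, that is 7.9 ÷ 20.4 ≈ 38.7%.

38.7%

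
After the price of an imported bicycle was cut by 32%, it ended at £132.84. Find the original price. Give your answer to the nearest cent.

The overall multiplier applied was 0.68.
So the original price was £132.84 ÷ 0.68 ≈ £195.35.

£195.35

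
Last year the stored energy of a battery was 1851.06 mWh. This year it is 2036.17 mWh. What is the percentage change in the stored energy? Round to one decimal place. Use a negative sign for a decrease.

10.0%

Change: 2036.17 − 1851.06 = 185.11.
Relative to the original: 185.11 ÷ 1851.06 ≈ 10.0%.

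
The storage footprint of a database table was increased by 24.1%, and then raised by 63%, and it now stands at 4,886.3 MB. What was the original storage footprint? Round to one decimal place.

2,415.6 MB

The overall multiplier applied was 1.241 × 1.63 = 2.02283.
So the original storage footprint was 4,886.3 ÷ 2.02283 ≈ 2,415.6 MB.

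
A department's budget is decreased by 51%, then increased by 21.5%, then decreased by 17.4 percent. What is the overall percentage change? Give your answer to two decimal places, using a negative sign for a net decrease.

A 51% decrease multiplies by 0.49.
Then a 21.5% increase: 0.49 × 1.215 = 0.59535.
Then a 17.4% decrease: 0.59535 × 0.826 = 0.4917591.
Overall factor 0.4917591, i.e. -50.82%.

-50.82%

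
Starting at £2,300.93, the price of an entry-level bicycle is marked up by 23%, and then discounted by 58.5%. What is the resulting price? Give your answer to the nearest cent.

Each change multiplies by a factor: 1.23 × 0.415 = 0.51045.
£2,300.93 × 0.51045 = £1174.5097185 ≈ £1,174.51.

£1,174.51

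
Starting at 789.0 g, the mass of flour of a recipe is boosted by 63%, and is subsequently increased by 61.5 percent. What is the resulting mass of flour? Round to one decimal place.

2077.0 g

Each change multiplies by a factor: 1.63 × 1.615 = 2.63245.
789.0 × 2.63245 = 2077.00305 ≈ 2077.0.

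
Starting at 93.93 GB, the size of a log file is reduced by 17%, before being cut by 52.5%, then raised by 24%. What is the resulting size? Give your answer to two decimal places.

45.92 GB

Apply the 17% decrease: 93.93 × 0.83 = 77.9619.
52.5% decrease: 77.9619 × 0.475 = 37.0319025.
Apply the 24% increase: 37.0319025 × 1.24 = 45.9195591 ≈ 45.92.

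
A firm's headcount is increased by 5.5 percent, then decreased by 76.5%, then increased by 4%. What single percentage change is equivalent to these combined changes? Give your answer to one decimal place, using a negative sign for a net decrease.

A 5.5% increase multiplies by 1.055.
Then a 76.5% decrease: 1.055 × 0.235 = 0.247925.
Then a 4% increase: 0.247925 × 1.04 = 0.257842.
Overall factor 0.257842, i.e. -74.2%.

-74.2%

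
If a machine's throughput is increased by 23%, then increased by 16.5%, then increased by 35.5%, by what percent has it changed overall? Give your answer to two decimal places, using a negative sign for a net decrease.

A 23% increase multiplies by 1.23.
Then a 16.5% increase: 1.23 × 1.165 = 1.43295.
Then a 35.5% increase: 1.43295 × 1.355 = 1.94164725.
Overall factor 1.94164725, i.e. 94.16%.

94.16%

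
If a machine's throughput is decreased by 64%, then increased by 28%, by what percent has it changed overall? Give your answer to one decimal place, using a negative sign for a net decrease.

A 64% decrease multiplies by 0.36.
Then a 28% increase: 0.36 × 1.28 = 0.4608.
Overall factor 0.4608, i.e. -53.9%.

-53.9%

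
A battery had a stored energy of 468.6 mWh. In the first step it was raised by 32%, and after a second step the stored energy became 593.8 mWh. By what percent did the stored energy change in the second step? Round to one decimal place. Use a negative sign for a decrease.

After the first step: 468.6 × 1.32 = 618.552.
Second-step multiplier: 593.8 ÷ 618.552 ≈ 0.95998.
That is a change of -4.0%.

-4.0%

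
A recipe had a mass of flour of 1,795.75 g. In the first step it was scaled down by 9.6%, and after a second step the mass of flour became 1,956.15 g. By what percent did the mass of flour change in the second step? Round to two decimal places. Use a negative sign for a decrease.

After the first step: 1,795.75 × 0.904 = 1623.358.
Second-step multiplier: 1,956.15 ÷ 1623.358 ≈ 1.205002.
That is a change of 20.50%.

20.50%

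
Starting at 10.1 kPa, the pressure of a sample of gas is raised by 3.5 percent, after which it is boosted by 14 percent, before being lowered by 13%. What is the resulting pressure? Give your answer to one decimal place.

Each change multiplies by a factor: 1.035 × 1.14 × 0.87 = 1.026513.
10.1 × 1.026513 = 10.3677813 ≈ 10.4.

10.4 kPa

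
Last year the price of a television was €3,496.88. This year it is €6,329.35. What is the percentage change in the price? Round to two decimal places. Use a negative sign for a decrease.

Change: €6,329.35 − €3,496.88 = €2,832.47.
Relative to the original: €2,832.47 ÷ €3,496.88 ≈ 81.00%.

81.00%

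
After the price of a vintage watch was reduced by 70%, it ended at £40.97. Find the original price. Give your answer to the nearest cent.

£136.57

The overall multiplier applied was 0.3.
So the original price was £40.97 ÷ 0.3 ≈ £136.57.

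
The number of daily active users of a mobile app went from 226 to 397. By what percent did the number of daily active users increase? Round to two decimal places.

75.66%

Change: 397 − 226 = 171.
Relative to the original: 171 ÷ 226 ≈ 75.66%.
So the number of daily active users increased by 75.66%.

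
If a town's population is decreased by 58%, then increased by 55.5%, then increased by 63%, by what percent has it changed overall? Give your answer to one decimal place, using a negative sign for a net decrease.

6.5%

The combined multiplier is 0.42 × 1.555 × 1.63 = 1.064553.
That corresponds to an increase of 6.5%.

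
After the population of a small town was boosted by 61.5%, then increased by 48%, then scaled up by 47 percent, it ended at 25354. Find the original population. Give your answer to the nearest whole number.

7216

Undoing the 47% increase: 25354 ÷ 1.47 ≈ 17247.619048.
Undoing the 48% increase: 17247.619048 ÷ 1.48 ≈ 11653.796654.
Undoing the 61.5% increase: 11653.796654 ÷ 1.615 ≈ 7216.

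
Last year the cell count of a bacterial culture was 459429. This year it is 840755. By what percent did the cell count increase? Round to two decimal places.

83.00%

Change: 840755 − 459429 = 381326.
Relative to the original: 381326 ÷ 459429 ≈ 83.00%.
So the cell count increased by 83.00%.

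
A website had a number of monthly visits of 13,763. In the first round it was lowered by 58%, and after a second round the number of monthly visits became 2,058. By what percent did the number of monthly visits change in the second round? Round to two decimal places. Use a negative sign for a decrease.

-64.40%

After the first round: 13,763 × 0.42 = 5780.46.
Second-round multiplier: 2,058 ÷ 5780.46 ≈ 0.356027.
That is a change of -64.40%.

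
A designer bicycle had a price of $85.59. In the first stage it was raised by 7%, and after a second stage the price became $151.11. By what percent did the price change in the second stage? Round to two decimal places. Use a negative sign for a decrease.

65.00%

After the first stage: $85.59 × 1.07 = $91.5813.
Second-stage multiplier: $151.11 ÷ $91.5813 ≈ 1.650009.
That is a change of 65.00%.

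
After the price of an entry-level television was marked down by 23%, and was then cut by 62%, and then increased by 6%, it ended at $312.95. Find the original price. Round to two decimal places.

The overall multiplier applied was 0.77 × 0.38 × 1.06 = 0.310156.
So the original price was $312.95 ÷ 0.310156 ≈ $1,009.01.

$1,009.01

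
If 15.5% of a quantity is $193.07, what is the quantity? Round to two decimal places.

$1245.61

$193.07 ÷ 0.155 ≈ $1245.61.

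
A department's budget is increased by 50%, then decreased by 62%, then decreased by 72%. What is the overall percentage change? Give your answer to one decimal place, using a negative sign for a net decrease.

The combined multiplier is 1.5 × 0.38 × 0.28 = 0.1596.
That corresponds to a decrease of 84.0%.

-84.0%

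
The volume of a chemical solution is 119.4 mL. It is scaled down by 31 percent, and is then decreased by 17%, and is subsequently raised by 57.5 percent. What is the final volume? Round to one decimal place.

Each change multiplies by a factor: 0.69 × 0.83 × 1.575 = 0.9020025.
119.4 × 0.9020025 = 107.6990985 ≈ 107.7.

107.7 mL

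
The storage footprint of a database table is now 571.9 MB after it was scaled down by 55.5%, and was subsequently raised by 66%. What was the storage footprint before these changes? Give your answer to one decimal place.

774.2 MB

The overall multiplier applied was 0.445 × 1.66 = 0.7387.
So the original storage footprint was 571.9 ÷ 0.7387 ≈ 774.2 MB.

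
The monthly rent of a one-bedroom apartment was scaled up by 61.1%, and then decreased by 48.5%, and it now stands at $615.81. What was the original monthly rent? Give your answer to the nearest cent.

Undoing the 48.5% decrease: $615.81 ÷ 0.515 ≈ $1195.747573.
Undoing the 61.1% increase: $1195.747573 ÷ 1.611 ≈ $742.24.

$742.24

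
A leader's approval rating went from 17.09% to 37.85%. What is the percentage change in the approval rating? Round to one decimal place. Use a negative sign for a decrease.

The change is 37.85 − 17.09 = 20.76 percentage points.
Relative to the original 17.09%, that is 20.76 ÷ 17.09 ≈ 121.5%.

121.5%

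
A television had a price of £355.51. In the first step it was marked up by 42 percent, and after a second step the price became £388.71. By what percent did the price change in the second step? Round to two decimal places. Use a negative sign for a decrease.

-23.00%

After the first step: £355.51 × 1.42 = £504.8242.
Second-step multiplier: £388.71 ÷ £504.8242 ≈ 0.769991.
That is a change of -23.00%.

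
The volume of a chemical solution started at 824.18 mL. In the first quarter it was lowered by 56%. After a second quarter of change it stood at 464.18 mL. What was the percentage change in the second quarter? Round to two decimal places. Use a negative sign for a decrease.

28.00%

After the first quarter: 824.18 × 0.44 = 362.6392.
Second-quarter multiplier: 464.18 ÷ 362.6392 ≈ 1.280005.
That is a change of 28.00%.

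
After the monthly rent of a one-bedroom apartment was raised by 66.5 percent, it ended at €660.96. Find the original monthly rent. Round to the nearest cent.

€396.97

The overall multiplier applied was 1.665.
So the original monthly rent was €660.96 ÷ 1.665 ≈ €396.97.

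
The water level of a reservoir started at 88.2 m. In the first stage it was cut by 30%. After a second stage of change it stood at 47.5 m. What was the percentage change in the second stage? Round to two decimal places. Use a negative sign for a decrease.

After the first stage: 88.2 × 0.7 = 61.74.
Second-stage multiplier: 47.5 ÷ 61.74 ≈ 0.769355.
That is a change of -23.06%.

-23.06%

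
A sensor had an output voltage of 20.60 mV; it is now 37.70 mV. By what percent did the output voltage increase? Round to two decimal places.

83.01%

Change: 37.70 − 20.60 = 17.10.
Relative to the original: 17.10 ÷ 20.60 ≈ 83.01%.
So the output voltage increased by 83.01%.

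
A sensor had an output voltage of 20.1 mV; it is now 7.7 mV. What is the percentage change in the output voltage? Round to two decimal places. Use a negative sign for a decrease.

Change: 7.7 − 20.1 = -12.4.
Relative to the original: -12.4 ÷ 20.1 ≈ -61.69%.

-61.69%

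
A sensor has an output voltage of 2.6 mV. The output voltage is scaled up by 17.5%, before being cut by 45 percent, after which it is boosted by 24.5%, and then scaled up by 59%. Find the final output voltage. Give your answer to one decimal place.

3.3 mV

17.5% increase: 2.6 × 1.175 = 3.055.
Apply the 45% decrease: 3.055 × 0.55 = 1.68025.
Apply the 24.5% increase: 1.68025 × 1.245 = 2.09191125.
Apply the 59% increase: 2.09191125 × 1.59 = 3.3261388875 ≈ 3.3.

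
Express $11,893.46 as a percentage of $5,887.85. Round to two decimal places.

$11,893.46 ÷ $5,887.85 ≈ 202.00%.

202.00%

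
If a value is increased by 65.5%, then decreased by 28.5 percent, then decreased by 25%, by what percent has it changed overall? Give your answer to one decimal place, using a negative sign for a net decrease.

-11.3%

A 65.5% increase multiplies by 1.655.
Then a 28.5% decrease: 1.655 × 0.715 = 1.183325.
Then a 25% decrease: 1.183325 × 0.75 = 0.88749375.
Overall factor 0.88749375, i.e. -11.3%.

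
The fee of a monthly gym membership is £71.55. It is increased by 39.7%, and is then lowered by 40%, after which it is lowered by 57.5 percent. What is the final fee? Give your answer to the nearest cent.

£25.49

Each change multiplies by a factor: 1.397 × 0.6 × 0.425 = 0.356235.
£71.55 × 0.356235 = £25.48861425 ≈ £25.49.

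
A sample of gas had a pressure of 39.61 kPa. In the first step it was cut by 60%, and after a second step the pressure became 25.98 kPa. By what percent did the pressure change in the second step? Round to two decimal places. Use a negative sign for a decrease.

63.97%

After the first step: 39.61 × 0.4 = 15.844.
Second-step multiplier: 25.98 ÷ 15.844 ≈ 1.639737.
That is a change of 63.97%.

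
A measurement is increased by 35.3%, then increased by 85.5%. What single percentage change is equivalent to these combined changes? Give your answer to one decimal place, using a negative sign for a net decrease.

The combined multiplier is 1.353 × 1.855 = 2.509815.
That corresponds to an increase of 151.0%.

151.0%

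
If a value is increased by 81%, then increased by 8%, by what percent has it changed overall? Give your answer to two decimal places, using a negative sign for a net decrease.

The combined multiplier is 1.81 × 1.08 = 1.9548.
That corresponds to an increase of 95.48%.

95.48%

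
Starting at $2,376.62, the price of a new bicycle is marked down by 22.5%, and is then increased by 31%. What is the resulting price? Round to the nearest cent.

Apply the 22.5% decrease: $2,376.62 × 0.775 = $1841.8805.
31% increase: $1841.8805 × 1.31 = $2412.863455 ≈ $2,412.86.

$2,412.86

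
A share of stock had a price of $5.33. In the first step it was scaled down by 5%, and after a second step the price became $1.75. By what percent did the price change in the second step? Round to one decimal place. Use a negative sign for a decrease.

After the first step: $5.33 × 0.95 = $5.0635.
Second-step multiplier: $1.75 ÷ $5.0635 ≈ 0.34561.
That is a change of -65.4%.

-65.4%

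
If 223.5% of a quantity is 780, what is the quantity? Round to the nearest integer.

780 ÷ 2.235 ≈ 349.

349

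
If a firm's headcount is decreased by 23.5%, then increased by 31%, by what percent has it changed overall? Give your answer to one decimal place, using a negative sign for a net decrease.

0.2%

The combined multiplier is 0.765 × 1.31 = 1.00215.
That corresponds to an increase of 0.2%.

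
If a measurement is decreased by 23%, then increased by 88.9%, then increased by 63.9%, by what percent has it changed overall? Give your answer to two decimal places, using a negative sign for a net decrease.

A 23% decrease multiplies by 0.77.
Then an 88.9% increase: 0.77 × 1.889 = 1.45453.
Then a 63.9% increase: 1.45453 × 1.639 = 2.38397467.
Overall factor 2.38397467, i.e. 138.40%.

138.40%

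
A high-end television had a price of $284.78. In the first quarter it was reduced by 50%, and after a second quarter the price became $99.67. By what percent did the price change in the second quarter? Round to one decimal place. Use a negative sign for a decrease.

-30.0%

After the first quarter: $284.78 × 0.5 = $142.39.
Second-quarter multiplier: $99.67 ÷ $142.39 ≈ 0.69998.
That is a change of -30.0%.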